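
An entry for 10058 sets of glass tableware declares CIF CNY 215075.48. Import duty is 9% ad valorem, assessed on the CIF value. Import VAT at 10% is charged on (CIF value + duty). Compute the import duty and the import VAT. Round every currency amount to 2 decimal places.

Import duty: CNY 19356.79; import VAT: CNY 23443.23

Import duty = 215075.48 × 9% = 19356.79
VAT base = CIF + duty = 215075.48 + 19356.79 = 234432.27
Import VAT = 234432.27 × 10% = 23443.23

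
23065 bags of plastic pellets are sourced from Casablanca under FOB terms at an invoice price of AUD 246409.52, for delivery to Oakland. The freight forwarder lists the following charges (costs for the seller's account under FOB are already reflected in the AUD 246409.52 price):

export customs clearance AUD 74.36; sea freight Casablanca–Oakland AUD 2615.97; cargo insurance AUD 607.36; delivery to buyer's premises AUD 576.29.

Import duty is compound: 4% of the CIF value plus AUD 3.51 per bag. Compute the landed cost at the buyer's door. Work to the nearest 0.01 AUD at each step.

Total landed cost: AUD 341152.60

FOB: the seller bears costs until goods are on board at the origin port; the buyer bears freight, insurance and all costs thereafter.
Already in the invoice (seller's account under FOB): export clearance — exclude.
CIF value = FOB price + freight + insurance = 246409.52 + 2615.97 + 607.36 = 249632.85
Ad valorem component: 249632.85 × 4% = 9985.31
Specific component: 23065 × 3.51 = 80958.15
Import duty = 9985.31 + 80958.15 = 90943.46
Buyer bears: freight 2615.97 + insurance 607.36 + delivery 576.29 + duty 90943.46 = 94743.08
Landed cost = invoice 246409.52 + 94743.08 = 341152.60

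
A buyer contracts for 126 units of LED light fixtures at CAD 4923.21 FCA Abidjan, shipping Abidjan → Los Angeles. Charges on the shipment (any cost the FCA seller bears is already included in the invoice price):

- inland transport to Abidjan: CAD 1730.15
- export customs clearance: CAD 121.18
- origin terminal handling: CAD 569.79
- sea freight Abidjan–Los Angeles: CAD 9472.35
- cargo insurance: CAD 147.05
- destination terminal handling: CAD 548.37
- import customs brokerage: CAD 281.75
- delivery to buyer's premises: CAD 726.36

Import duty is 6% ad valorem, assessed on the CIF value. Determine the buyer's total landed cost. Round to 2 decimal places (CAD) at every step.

Total landed cost: CAD 17575.62

FCA: the seller delivers export-cleared goods to the carrier; the buyer bears costs from that point.
Already in the invoice (seller's account under FCA): inland to port, export clearance — exclude.
CIF value = FCA price + origin terminal + freight + insurance = 4923.21 + 569.79 + 9472.35 + 147.05 = 15112.40
Import duty = 15112.40 × 6% = 906.74
Buyer bears: origin terminal 569.79 + freight 9472.35 + insurance 147.05 + destination terminal 548.37 + brokerage 281.75 + delivery 726.36 + duty 906.74 = 12652.41
Landed cost = invoice 4923.21 + 12652.41 = 17575.62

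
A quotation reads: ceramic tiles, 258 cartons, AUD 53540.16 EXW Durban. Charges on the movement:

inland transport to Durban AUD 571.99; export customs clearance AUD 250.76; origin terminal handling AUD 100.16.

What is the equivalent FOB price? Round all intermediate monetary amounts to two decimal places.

FOB price: AUD 54463.07

From EXW to FOB, the seller additionally bears: inland to port, export clearance, origin terminal.
FOB price = 53540.16 + 571.99 + 250.76 + 100.16 = 54463.07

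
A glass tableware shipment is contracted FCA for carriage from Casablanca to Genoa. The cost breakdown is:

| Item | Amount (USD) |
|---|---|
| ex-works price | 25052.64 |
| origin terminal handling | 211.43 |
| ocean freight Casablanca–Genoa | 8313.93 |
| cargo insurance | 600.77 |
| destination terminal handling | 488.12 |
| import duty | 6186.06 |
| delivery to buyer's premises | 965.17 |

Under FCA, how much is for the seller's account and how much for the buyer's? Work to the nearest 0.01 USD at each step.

FCA: the seller delivers export-cleared goods to the carrier; the buyer bears costs from that point.
Seller's account: goods 25052.64 = 25052.64
Buyer's account: origin terminal 211.43 + freight 8313.93 + insurance 600.77 + destination terminal 488.12 + duty 6186.06 + delivery 965.17 = 16765.48

Seller: USD 25052.64; buyer: USD 16765.48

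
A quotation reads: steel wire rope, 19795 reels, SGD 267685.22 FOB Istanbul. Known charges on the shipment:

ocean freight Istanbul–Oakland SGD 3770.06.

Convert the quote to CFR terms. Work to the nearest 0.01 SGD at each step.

From FOB to CFR, the seller additionally bears: freight.
CFR price = 267685.22 + 3770.06 = 271455.28

CFR price: SGD 271455.28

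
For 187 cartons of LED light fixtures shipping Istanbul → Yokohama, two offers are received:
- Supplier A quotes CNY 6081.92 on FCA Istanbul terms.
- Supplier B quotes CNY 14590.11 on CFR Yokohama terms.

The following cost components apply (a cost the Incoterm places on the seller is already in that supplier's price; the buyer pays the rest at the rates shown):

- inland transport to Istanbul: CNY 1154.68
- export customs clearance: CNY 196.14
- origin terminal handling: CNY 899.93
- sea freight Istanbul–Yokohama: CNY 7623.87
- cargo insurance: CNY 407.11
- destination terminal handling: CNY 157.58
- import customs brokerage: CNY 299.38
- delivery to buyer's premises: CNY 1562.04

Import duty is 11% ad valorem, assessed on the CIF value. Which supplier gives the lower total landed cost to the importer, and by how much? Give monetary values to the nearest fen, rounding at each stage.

Supplier B is cheaper by CNY 17.33

Supplier A (FCA):
CIF value = FCA price + origin terminal + freight + insurance = 6081.92 + 899.93 + 7623.87 + 407.11 = 15012.83
Import duty = 15012.83 × 11% = 1651.41
Buyer bears (A): 899.93 + 7623.87 + 407.11 + 157.58 + 299.38 + 1562.04 = 10949.91
Landed cost (A) = invoice 6081.92 + 10949.91 + duty 1651.41 = 18683.24
Supplier B (CFR):
CIF value = CFR price + insurance = 14590.11 + 407.11 = 14997.22
Import duty = 14997.22 × 11% = 1649.69
Buyer bears (B): 407.11 + 157.58 + 299.38 + 1562.04 = 2426.11
Landed cost (B) = invoice 14590.11 + 2426.11 + duty 1649.69 = 18665.91
Difference = |18683.24 − 18665.91| = 17.33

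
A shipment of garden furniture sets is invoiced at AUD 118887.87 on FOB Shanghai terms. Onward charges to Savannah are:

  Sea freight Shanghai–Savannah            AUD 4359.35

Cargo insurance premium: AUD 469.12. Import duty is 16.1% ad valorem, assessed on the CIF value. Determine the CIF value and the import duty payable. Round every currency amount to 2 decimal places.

CIF value: AUD 123716.34; import duty: AUD 19918.33

CIF = FOB price + freight + insurance
CIF = 118887.87 + 4359.35 + 469.12 = 123716.34
Import duty = 123716.34 × 16.1% = 19918.33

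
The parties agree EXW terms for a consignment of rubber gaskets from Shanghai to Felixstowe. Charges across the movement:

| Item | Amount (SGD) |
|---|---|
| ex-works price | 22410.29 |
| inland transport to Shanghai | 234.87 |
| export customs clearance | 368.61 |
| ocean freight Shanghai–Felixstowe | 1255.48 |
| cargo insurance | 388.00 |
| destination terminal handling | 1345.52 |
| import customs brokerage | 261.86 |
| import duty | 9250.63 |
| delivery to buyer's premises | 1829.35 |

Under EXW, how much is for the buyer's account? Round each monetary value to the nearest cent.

EXW: the seller makes goods available at their premises; the buyer bears all onward costs.
Seller's account: goods 22410.29 = 22410.29
Buyer's account: inland to port 234.87 + export clearance 368.61 + freight 1255.48 + insurance 388.00 + destination terminal 1345.52 + brokerage 261.86 + duty 9250.63 + delivery 1829.35 = 14934.32

Buyer's account: SGD 14934.32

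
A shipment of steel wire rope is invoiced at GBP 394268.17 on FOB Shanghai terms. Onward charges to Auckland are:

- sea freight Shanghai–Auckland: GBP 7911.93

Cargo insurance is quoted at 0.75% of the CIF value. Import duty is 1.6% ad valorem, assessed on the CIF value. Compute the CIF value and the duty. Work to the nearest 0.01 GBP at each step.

Let C be the CIF value. C = FOB price + freight + 0.75% × C
C − 0.75% × C = 394268.17 + 7911.93
0.9925 × C = 402180.10
C = 402180.10 / 0.9925 = 405219.24
Insurance premium = 0.75% × 405219.24 = 3039.14
Import duty = 405219.24 × 1.6% = 6483.51

CIF value: GBP 405219.24; import duty: GBP 6483.51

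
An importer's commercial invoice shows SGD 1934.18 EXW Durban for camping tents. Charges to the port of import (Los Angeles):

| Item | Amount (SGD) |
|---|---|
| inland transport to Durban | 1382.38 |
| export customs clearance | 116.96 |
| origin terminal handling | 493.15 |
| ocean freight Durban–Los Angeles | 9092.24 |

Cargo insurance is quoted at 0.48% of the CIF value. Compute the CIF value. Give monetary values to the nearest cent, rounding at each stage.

CIF value: SGD 13081.70

Let C be the CIF value. C = EXW price + pre-shipment costs + freight + 0.48% × C
C − 0.48% × C = 1934.18 + 1382.38 + 116.96 + 493.15 + 9092.24
0.9952 × C = 13018.91
C = 13018.91 / 0.9952 = 13081.70
Insurance premium = 0.48% × 13081.70 = 62.79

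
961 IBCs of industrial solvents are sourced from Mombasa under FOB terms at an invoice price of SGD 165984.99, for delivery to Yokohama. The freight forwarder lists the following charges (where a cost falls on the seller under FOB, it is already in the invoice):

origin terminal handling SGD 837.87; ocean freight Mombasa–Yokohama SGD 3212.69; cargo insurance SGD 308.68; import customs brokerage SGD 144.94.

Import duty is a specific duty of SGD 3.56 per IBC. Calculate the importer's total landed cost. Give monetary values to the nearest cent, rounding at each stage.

FOB: the seller bears costs until goods are on board at the origin port; the buyer bears freight, insurance and all costs thereafter.
Already in the invoice (seller's account under FOB): origin terminal — exclude.
CIF value = FOB price + freight + insurance = 165984.99 + 3212.69 + 308.68 = 169506.36
Import duty = 961 × 3.56 = 3421.16
Buyer bears: freight 3212.69 + insurance 308.68 + brokerage 144.94 + duty 3421.16 = 7087.47
Landed cost = invoice 165984.99 + 7087.47 = 173072.46

Total landed cost: SGD 173072.46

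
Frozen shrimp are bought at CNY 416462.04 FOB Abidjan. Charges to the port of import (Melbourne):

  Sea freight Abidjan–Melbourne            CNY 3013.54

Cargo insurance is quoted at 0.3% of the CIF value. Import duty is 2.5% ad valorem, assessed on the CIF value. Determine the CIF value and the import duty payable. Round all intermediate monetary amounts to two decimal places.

CIF value: CNY 420737.79; import duty: CNY 10518.44

Let C be the CIF value. C = FOB price + freight + 0.3% × C
C − 0.3% × C = 416462.04 + 3013.54
0.997 × C = 419475.58
C = 419475.58 / 0.997 = 420737.79
Insurance premium = 0.3% × 420737.79 = 1262.21
Import duty = 420737.79 × 2.5% = 10518.44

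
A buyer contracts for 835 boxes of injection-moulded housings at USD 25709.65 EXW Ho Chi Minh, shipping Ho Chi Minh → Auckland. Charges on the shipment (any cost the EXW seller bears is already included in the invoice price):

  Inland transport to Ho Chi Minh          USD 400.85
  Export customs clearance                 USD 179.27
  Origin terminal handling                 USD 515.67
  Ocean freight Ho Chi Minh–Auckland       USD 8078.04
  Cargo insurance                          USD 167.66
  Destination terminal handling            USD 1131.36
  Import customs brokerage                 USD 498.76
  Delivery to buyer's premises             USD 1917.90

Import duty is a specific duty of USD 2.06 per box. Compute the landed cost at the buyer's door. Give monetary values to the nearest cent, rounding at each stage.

EXW: the seller makes goods available at their premises; the buyer bears all onward costs.
CIF value = EXW price + inland to port + export clearance + origin terminal + freight + insurance = 25709.65 + 400.85 + 179.27 + 515.67 + 8078.04 + 167.66 = 35051.14
Import duty = 835 × 2.06 = 1720.10
Buyer bears: inland to port 400.85 + export clearance 179.27 + origin terminal 515.67 + freight 8078.04 + insurance 167.66 + destination terminal 1131.36 + brokerage 498.76 + delivery 1917.90 + duty 1720.10 = 14609.61
Landed cost = invoice 25709.65 + 14609.61 = 40319.26

Total landed cost: USD 40319.26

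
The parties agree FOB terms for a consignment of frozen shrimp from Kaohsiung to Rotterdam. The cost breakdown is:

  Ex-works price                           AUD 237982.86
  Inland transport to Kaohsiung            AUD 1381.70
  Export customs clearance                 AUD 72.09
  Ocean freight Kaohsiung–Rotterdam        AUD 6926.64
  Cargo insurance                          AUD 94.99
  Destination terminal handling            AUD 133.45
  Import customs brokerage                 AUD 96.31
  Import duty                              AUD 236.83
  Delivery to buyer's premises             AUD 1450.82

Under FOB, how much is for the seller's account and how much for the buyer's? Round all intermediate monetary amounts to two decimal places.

FOB: the seller bears costs until goods are on board at the origin port; the buyer bears freight, insurance and all costs thereafter.
Seller's account: goods 237982.86 + inland to port 1381.70 + export clearance 72.09 = 239436.65
Buyer's account: freight 6926.64 + insurance 94.99 + destination terminal 133.45 + brokerage 96.31 + duty 236.83 + delivery 1450.82 = 8939.04

Seller: AUD 239436.65; buyer: AUD 8939.04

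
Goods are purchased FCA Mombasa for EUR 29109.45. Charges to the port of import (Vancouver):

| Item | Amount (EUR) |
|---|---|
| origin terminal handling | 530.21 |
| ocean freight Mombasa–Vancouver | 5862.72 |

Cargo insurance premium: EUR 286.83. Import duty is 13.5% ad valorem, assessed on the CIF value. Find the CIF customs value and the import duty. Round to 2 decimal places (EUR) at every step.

CIF = FCA price + pre-shipment costs + freight + insurance
CIF = 29109.45 + 530.21 + 5862.72 + 286.83 = 35789.21
Import duty = 35789.21 × 13.5% = 4831.54

CIF value: EUR 35789.21; import duty: EUR 4831.54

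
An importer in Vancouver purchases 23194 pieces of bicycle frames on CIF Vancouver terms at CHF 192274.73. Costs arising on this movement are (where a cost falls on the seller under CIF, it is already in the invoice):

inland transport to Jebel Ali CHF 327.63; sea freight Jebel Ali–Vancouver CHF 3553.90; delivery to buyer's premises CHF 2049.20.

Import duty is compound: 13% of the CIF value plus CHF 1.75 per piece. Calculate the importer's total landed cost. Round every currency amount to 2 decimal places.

Total landed cost: CHF 259909.14

CIF: the seller pays costs through ocean freight and marine insurance to the destination port.
Already in the invoice (seller's account under CIF): inland to port, freight — exclude.
The CIF price already equals the CIF value: 192274.73
Ad valorem component: 192274.73 × 13% = 24995.71
Specific component: 23194 × 1.75 = 40589.50
Import duty = 24995.71 + 40589.50 = 65585.21
Buyer bears: delivery 2049.20 + duty 65585.21 = 67634.41
Landed cost = invoice 192274.73 + 67634.41 = 259909.14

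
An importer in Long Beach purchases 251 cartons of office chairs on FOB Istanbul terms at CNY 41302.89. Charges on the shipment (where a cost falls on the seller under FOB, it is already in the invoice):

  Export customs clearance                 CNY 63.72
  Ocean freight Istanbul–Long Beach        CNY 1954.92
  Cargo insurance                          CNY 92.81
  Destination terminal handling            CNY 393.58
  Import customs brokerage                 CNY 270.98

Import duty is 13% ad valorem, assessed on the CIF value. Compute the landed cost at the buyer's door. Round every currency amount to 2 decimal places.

Total landed cost: CNY 49650.76

FOB: the seller bears costs until goods are on board at the origin port; the buyer bears freight, insurance and all costs thereafter.
Already in the invoice (seller's account under FOB): export clearance — exclude.
CIF value = FOB price + freight + insurance = 41302.89 + 1954.92 + 92.81 = 43350.62
Import duty = 43350.62 × 13% = 5635.58
Buyer bears: freight 1954.92 + insurance 92.81 + destination terminal 393.58 + brokerage 270.98 + duty 5635.58 = 8347.87
Landed cost = invoice 41302.89 + 8347.87 = 49650.76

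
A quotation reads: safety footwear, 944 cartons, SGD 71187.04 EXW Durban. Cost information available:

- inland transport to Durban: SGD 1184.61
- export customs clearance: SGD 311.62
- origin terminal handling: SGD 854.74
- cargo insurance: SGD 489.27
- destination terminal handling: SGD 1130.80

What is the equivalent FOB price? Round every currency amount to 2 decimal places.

Not relevant to the conversion: destination terminal, insurance — on the buyer under both terms; not part of either seller's price.
From EXW to FOB, the seller additionally bears: inland to port, export clearance, origin terminal.
FOB price = 71187.04 + 1184.61 + 311.62 + 854.74 = 73538.01

FOB price: SGD 73538.01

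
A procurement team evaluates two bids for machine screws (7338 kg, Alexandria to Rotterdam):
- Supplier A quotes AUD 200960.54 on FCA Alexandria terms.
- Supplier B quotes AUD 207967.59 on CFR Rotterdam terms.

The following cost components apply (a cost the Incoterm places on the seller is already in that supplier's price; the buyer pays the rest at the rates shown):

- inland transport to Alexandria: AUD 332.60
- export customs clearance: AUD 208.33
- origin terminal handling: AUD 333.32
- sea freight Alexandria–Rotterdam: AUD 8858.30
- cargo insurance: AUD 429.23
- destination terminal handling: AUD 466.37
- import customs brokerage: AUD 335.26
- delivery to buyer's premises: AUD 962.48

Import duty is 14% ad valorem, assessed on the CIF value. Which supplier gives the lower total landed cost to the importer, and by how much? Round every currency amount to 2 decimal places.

Supplier B is cheaper by AUD 2490.41

Supplier A (FCA):
CIF value = FCA price + origin terminal + freight + insurance = 200960.54 + 333.32 + 8858.30 + 429.23 = 210581.39
Import duty = 210581.39 × 14% = 29481.39
Buyer bears (A): 333.32 + 8858.30 + 429.23 + 466.37 + 335.26 + 962.48 = 11384.96
Landed cost (A) = invoice 200960.54 + 11384.96 + duty 29481.39 = 241826.89
Supplier B (CFR):
CIF value = CFR price + insurance = 207967.59 + 429.23 = 208396.82
Import duty = 208396.82 × 14% = 29175.55
Buyer bears (B): 429.23 + 466.37 + 335.26 + 962.48 = 2193.34
Landed cost (B) = invoice 207967.59 + 2193.34 + duty 29175.55 = 239336.48
Difference = |241826.89 − 239336.48| = 2490.41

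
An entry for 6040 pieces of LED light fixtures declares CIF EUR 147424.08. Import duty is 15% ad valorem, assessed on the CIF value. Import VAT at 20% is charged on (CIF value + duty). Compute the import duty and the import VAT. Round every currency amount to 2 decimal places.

Import duty = 147424.08 × 15% = 22113.61
VAT base = CIF + duty = 147424.08 + 22113.61 = 169537.69
Import VAT = 169537.69 × 20% = 33907.54

Import duty: EUR 22113.61; import VAT: EUR 33907.54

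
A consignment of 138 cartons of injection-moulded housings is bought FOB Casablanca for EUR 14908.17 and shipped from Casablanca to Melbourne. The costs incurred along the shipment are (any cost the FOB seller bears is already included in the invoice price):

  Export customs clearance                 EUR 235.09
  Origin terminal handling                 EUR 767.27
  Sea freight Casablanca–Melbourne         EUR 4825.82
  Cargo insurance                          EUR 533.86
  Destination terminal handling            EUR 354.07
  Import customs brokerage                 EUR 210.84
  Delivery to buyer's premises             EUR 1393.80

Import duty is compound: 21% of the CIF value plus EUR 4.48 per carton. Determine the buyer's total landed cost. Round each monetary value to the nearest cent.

FOB: the seller bears costs until goods are on board at the origin port; the buyer bears freight, insurance and all costs thereafter.
Already in the invoice (seller's account under FOB): export clearance, origin terminal — exclude.
CIF value = FOB price + freight + insurance = 14908.17 + 4825.82 + 533.86 = 20267.85
Ad valorem component: 20267.85 × 21% = 4256.25
Specific component: 138 × 4.48 = 618.24
Import duty = 4256.25 + 618.24 = 4874.49
Buyer bears: freight 4825.82 + insurance 533.86 + destination terminal 354.07 + brokerage 210.84 + delivery 1393.80 + duty 4874.49 = 12192.88
Landed cost = invoice 14908.17 + 12192.88 = 27101.05

Total landed cost: EUR 27101.05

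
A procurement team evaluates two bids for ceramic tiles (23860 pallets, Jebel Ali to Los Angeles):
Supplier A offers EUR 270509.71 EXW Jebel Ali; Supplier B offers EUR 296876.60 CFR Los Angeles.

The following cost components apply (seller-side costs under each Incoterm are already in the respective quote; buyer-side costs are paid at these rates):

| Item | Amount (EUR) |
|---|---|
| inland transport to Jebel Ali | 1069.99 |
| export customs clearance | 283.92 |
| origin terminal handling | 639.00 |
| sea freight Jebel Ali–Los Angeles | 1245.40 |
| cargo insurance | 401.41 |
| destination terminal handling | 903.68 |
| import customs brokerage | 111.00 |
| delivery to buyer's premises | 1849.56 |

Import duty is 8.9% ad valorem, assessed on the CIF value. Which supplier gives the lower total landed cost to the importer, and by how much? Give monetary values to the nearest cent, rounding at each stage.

Supplier A is cheaper by EUR 25187.02

Supplier A (EXW):
CIF value = EXW price + inland to port + export clearance + origin terminal + freight + insurance = 270509.71 + 1069.99 + 283.92 + 639.00 + 1245.40 + 401.41 = 274149.43
Import duty = 274149.43 × 8.9% = 24399.30
Buyer bears (A): 1069.99 + 283.92 + 639.00 + 1245.40 + 401.41 + 903.68 + 111.00 + 1849.56 = 6503.96
Landed cost (A) = invoice 270509.71 + 6503.96 + duty 24399.30 = 301412.97
Supplier B (CFR):
CIF value = CFR price + insurance = 296876.60 + 401.41 = 297278.01
Import duty = 297278.01 × 8.9% = 26457.74
Buyer bears (B): 401.41 + 903.68 + 111.00 + 1849.56 = 3265.65
Landed cost (B) = invoice 296876.60 + 3265.65 + duty 26457.74 = 326599.99
Difference = |301412.97 − 326599.99| = 25187.02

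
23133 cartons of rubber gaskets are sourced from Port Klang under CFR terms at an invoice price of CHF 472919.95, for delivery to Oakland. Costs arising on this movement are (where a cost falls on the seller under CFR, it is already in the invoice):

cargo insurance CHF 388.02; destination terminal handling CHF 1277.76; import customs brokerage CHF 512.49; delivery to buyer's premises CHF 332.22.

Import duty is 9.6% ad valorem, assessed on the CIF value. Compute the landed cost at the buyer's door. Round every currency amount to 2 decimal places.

Total landed cost: CHF 520868.01

CFR: the seller pays costs through ocean freight to the destination port, but not insurance.
CIF value = CFR price + insurance = 472919.95 + 388.02 = 473307.97
Import duty = 473307.97 × 9.6% = 45437.57
Buyer bears: insurance 388.02 + destination terminal 1277.76 + brokerage 512.49 + delivery 332.22 + duty 45437.57 = 47948.06
Landed cost = invoice 472919.95 + 47948.06 = 520868.01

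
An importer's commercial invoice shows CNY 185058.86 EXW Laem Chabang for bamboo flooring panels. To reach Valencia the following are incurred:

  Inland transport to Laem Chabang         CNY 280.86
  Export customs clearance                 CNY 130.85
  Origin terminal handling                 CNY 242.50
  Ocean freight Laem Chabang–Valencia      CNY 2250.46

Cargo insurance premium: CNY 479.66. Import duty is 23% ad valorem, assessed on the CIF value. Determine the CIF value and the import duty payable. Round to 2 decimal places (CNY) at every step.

CIF = EXW price + pre-shipment costs + freight + insurance
CIF = 185058.86 + 280.86 + 130.85 + 242.50 + 2250.46 + 479.66 = 188443.19
Import duty = 188443.19 × 23% = 43341.93

CIF value: CNY 188443.19; import duty: CNY 43341.93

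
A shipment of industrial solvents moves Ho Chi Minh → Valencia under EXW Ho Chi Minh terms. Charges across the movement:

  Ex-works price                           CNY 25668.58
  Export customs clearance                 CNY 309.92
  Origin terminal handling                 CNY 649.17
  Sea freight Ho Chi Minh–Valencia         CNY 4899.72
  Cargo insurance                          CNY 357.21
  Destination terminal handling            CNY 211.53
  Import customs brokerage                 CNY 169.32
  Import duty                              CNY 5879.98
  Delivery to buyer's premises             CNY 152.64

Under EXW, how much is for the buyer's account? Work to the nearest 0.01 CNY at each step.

EXW: the seller makes goods available at their premises; the buyer bears all onward costs.
Seller's account: goods 25668.58 = 25668.58
Buyer's account: export clearance 309.92 + origin terminal 649.17 + freight 4899.72 + insurance 357.21 + destination terminal 211.53 + brokerage 169.32 + duty 5879.98 + delivery 152.64 = 12629.49

Buyer's account: CNY 12629.49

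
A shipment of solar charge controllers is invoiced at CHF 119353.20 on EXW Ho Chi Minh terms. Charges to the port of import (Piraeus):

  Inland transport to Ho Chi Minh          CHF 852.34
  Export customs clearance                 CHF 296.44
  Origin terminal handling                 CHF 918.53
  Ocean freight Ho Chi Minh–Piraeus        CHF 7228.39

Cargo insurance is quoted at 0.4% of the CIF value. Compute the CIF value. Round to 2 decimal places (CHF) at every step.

Let C be the CIF value. C = EXW price + pre-shipment costs + freight + 0.4% × C
C − 0.4% × C = 119353.20 + 852.34 + 296.44 + 918.53 + 7228.39
0.996 × C = 128648.90
C = 128648.90 / 0.996 = 129165.56
Insurance premium = 0.4% × 129165.56 = 516.66

CIF value: CHF 129165.56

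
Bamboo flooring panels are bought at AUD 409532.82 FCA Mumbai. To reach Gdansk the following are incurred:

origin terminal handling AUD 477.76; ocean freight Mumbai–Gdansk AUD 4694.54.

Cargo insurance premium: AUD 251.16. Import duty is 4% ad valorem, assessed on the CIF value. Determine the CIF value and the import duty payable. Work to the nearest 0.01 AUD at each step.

CIF value: AUD 414956.28; import duty: AUD 16598.25

CIF = FCA price + pre-shipment costs + freight + insurance
CIF = 409532.82 + 477.76 + 4694.54 + 251.16 = 414956.28
Import duty = 414956.28 × 4% = 16598.25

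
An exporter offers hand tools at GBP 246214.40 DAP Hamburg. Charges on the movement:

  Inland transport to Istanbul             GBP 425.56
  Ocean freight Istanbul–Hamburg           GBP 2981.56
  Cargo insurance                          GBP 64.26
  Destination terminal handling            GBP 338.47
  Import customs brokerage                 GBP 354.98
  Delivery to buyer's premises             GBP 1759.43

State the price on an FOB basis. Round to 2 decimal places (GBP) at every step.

Not relevant to the conversion: inland to port — on the seller under both DAP and FOB; already in the DAP price and stays in the FOB price. brokerage — on the buyer under both terms; not part of either seller's price.
From DAP to FOB, the seller no longer bears: freight, insurance, destination terminal, delivery.
FOB price = 246214.40 − 2981.56 − 64.26 − 338.47 − 1759.43 = 241070.68

FOB price: GBP 241070.68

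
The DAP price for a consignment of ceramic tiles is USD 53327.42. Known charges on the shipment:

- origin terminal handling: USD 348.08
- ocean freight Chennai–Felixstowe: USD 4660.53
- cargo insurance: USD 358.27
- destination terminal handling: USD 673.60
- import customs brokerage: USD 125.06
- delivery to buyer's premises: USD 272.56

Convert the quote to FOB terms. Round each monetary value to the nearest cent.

FOB price: USD 47362.46

Not relevant to the conversion: origin terminal — on the seller under both DAP and FOB; already in the DAP price and stays in the FOB price. brokerage — on the buyer under both terms; not part of either seller's price.
From DAP to FOB, the seller no longer bears: freight, insurance, destination terminal, delivery.
FOB price = 53327.42 − 4660.53 − 358.27 − 673.60 − 272.56 = 47362.46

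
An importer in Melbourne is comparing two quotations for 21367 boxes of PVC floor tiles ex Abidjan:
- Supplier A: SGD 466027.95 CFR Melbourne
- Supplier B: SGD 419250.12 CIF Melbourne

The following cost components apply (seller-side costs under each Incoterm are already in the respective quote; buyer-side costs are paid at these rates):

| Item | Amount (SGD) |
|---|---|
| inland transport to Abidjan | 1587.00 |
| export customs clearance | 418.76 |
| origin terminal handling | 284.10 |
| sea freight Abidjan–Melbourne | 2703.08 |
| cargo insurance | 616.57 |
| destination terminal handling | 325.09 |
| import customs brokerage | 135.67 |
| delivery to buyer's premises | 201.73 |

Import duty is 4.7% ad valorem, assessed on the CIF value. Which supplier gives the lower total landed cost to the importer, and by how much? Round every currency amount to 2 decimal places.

Supplier A (CFR):
CIF value = CFR price + insurance = 466027.95 + 616.57 = 466644.52
Import duty = 466644.52 × 4.7% = 21932.29
Buyer bears (A): 616.57 + 325.09 + 135.67 + 201.73 = 1279.06
Landed cost (A) = invoice 466027.95 + 1279.06 + duty 21932.29 = 489239.30
Supplier B (CIF):
The CIF price already equals the CIF value: 419250.12
Import duty = 419250.12 × 4.7% = 19704.76
Buyer bears (B): 325.09 + 135.67 + 201.73 = 662.49
Landed cost (B) = invoice 419250.12 + 662.49 + duty 19704.76 = 439617.37
Difference = |489239.30 − 439617.37| = 49621.93

Supplier B is cheaper by SGD 49621.93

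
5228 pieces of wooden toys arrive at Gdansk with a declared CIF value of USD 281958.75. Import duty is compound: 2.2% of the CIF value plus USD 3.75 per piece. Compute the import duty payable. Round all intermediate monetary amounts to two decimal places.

Import duty: USD 25808.09

Ad valorem component: 281958.75 × 2.2% = 6203.09
Specific component: 5228 × 3.75 = 19605.00
Import duty = 6203.09 + 19605.00 = 25808.09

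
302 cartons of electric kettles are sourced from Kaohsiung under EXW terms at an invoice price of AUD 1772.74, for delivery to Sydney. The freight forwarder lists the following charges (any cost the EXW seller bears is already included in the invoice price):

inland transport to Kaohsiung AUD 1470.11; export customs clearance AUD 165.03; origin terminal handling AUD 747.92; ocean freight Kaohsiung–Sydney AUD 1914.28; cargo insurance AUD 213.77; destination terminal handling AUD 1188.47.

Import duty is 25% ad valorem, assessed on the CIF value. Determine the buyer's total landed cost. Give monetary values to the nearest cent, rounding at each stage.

Total landed cost: AUD 9043.28

EXW: the seller makes goods available at their premises; the buyer bears all onward costs.
CIF value = EXW price + inland to port + export clearance + origin terminal + freight + insurance = 1772.74 + 1470.11 + 165.03 + 747.92 + 1914.28 + 213.77 = 6283.85
Import duty = 6283.85 × 25% = 1570.96
Buyer bears: inland to port 1470.11 + export clearance 165.03 + origin terminal 747.92 + freight 1914.28 + insurance 213.77 + destination terminal 1188.47 + duty 1570.96 = 7270.54
Landed cost = invoice 1772.74 + 7270.54 = 9043.28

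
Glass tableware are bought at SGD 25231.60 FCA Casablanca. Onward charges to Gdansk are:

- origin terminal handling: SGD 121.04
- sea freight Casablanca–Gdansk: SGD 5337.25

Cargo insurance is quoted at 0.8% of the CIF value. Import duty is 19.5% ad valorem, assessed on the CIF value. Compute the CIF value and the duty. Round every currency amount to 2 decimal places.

CIF value: SGD 30937.39; import duty: SGD 6032.79

Let C be the CIF value. C = FCA price + pre-shipment costs + freight + 0.8% × C
C − 0.8% × C = 25231.60 + 121.04 + 5337.25
0.992 × C = 30689.89
C = 30689.89 / 0.992 = 30937.39
Insurance premium = 0.8% × 30937.39 = 247.50
Import duty = 30937.39 × 19.5% = 6032.79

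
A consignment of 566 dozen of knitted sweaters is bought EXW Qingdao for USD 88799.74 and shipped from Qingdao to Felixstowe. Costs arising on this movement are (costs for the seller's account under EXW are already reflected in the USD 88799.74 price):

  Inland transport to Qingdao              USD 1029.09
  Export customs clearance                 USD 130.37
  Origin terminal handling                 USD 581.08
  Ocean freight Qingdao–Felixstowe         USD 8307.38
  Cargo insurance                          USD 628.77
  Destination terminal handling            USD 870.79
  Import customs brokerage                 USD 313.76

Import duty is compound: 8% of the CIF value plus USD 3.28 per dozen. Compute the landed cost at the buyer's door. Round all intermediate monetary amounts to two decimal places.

Total landed cost: USD 110475.57

EXW: the seller makes goods available at their premises; the buyer bears all onward costs.
CIF value = EXW price + inland to port + export clearance + origin terminal + freight + insurance = 88799.74 + 1029.09 + 130.37 + 581.08 + 8307.38 + 628.77 = 99476.43
Ad valorem component: 99476.43 × 8% = 7958.11
Specific component: 566 × 3.28 = 1856.48
Import duty = 7958.11 + 1856.48 = 9814.59
Buyer bears: inland to port 1029.09 + export clearance 130.37 + origin terminal 581.08 + freight 8307.38 + insurance 628.77 + destination terminal 870.79 + brokerage 313.76 + duty 9814.59 = 21675.83
Landed cost = invoice 88799.74 + 21675.83 = 110475.57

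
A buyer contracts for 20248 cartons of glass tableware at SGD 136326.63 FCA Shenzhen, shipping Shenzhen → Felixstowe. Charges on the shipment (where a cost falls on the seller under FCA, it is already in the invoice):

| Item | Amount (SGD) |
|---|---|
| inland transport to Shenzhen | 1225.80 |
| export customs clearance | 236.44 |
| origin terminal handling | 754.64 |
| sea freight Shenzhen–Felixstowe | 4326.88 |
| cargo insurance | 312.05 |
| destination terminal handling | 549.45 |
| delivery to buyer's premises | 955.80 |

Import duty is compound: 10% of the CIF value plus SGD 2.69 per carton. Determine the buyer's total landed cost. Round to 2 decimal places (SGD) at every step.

Total landed cost: SGD 211864.59

FCA: the seller delivers export-cleared goods to the carrier; the buyer bears costs from that point.
Already in the invoice (seller's account under FCA): inland to port, export clearance — exclude.
CIF value = FCA price + origin terminal + freight + insurance = 136326.63 + 754.64 + 4326.88 + 312.05 = 141720.20
Ad valorem component: 141720.20 × 10% = 14172.02
Specific component: 20248 × 2.69 = 54467.12
Import duty = 14172.02 + 54467.12 = 68639.14
Buyer bears: origin terminal 754.64 + freight 4326.88 + insurance 312.05 + destination terminal 549.45 + delivery 955.80 + duty 68639.14 = 75537.96
Landed cost = invoice 136326.63 + 75537.96 = 211864.59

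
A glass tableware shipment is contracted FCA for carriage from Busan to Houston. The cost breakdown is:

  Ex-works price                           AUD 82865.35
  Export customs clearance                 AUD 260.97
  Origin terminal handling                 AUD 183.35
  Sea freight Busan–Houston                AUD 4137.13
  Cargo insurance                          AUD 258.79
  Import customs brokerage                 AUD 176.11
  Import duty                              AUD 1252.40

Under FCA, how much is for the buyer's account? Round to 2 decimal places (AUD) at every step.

Buyer's account: AUD 6007.78

FCA: the seller delivers export-cleared goods to the carrier; the buyer bears costs from that point.
Seller's account: goods 82865.35 + export clearance 260.97 = 83126.32
Buyer's account: origin terminal 183.35 + freight 4137.13 + insurance 258.79 + brokerage 176.11 + duty 1252.40 = 6007.78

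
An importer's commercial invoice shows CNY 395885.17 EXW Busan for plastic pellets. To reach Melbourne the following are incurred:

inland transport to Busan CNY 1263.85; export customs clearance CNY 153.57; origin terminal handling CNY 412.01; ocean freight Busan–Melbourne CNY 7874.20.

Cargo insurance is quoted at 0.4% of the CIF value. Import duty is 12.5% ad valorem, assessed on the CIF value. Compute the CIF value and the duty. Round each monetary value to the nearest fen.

CIF value: CNY 407217.67; import duty: CNY 50902.21

Let C be the CIF value. C = EXW price + pre-shipment costs + freight + 0.4% × C
C − 0.4% × C = 395885.17 + 1263.85 + 153.57 + 412.01 + 7874.20
0.996 × C = 405588.80
C = 405588.80 / 0.996 = 407217.67
Insurance premium = 0.4% × 407217.67 = 1628.87
Import duty = 407217.67 × 12.5% = 50902.21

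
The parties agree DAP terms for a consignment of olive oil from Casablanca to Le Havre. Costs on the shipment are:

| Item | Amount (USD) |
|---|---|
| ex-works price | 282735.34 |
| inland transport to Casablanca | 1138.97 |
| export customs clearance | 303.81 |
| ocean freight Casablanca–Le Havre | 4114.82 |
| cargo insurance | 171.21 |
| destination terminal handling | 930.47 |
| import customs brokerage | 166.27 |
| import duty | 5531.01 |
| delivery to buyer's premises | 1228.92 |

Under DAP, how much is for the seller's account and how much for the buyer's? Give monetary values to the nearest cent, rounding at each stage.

DAP: the seller bears all costs to the named destination except import duty and clearance.
Seller's account: goods 282735.34 + inland to port 1138.97 + export clearance 303.81 + freight 4114.82 + insurance 171.21 + destination terminal 930.47 + delivery 1228.92 = 290623.54
Buyer's account: brokerage 166.27 + duty 5531.01 = 5697.28

Seller: USD 290623.54; buyer: USD 5697.28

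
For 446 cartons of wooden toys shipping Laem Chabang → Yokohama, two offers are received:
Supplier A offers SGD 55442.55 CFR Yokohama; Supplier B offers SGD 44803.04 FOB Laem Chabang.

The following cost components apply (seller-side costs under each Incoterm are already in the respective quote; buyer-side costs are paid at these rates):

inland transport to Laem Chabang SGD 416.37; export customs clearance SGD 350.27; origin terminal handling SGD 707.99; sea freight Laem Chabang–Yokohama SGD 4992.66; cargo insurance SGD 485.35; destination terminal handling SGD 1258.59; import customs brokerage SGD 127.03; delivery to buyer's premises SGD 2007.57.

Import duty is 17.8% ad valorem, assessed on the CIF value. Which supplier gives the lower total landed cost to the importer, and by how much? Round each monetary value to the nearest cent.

Supplier B is cheaper by SGD 6651.99

Supplier A (CFR):
CIF value = CFR price + insurance = 55442.55 + 485.35 = 55927.90
Import duty = 55927.90 × 17.8% = 9955.17
Buyer bears (A): 485.35 + 1258.59 + 127.03 + 2007.57 = 3878.54
Landed cost (A) = invoice 55442.55 + 3878.54 + duty 9955.17 = 69276.26
Supplier B (FOB):
CIF value = FOB price + freight + insurance = 44803.04 + 4992.66 + 485.35 = 50281.05
Import duty = 50281.05 × 17.8% = 8950.03
Buyer bears (B): 4992.66 + 485.35 + 1258.59 + 127.03 + 2007.57 = 8871.20
Landed cost (B) = invoice 44803.04 + 8871.20 + duty 8950.03 = 62624.27
Difference = |69276.26 − 62624.27| = 6651.99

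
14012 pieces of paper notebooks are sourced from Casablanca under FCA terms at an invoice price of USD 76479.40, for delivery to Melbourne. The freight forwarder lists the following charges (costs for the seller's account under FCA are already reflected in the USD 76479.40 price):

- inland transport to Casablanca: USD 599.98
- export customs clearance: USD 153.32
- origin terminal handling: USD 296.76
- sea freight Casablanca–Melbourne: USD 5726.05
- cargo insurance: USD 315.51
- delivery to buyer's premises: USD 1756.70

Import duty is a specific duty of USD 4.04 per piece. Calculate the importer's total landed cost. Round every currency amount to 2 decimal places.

Total landed cost: USD 141182.90

FCA: the seller delivers export-cleared goods to the carrier; the buyer bears costs from that point.
Already in the invoice (seller's account under FCA): inland to port, export clearance — exclude.
CIF value = FCA price + origin terminal + freight + insurance = 76479.40 + 296.76 + 5726.05 + 315.51 = 82817.72
Import duty = 14012 × 4.04 = 56608.48
Buyer bears: origin terminal 296.76 + freight 5726.05 + insurance 315.51 + delivery 1756.70 + duty 56608.48 = 64703.50
Landed cost = invoice 76479.40 + 64703.50 = 141182.90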